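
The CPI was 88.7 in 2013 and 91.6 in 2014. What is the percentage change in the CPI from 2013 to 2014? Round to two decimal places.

3.27%

Change = (91.6 − 88.7) / 88.7 × 100
       = 2.9 / 88.7 × 100 = 3.2694%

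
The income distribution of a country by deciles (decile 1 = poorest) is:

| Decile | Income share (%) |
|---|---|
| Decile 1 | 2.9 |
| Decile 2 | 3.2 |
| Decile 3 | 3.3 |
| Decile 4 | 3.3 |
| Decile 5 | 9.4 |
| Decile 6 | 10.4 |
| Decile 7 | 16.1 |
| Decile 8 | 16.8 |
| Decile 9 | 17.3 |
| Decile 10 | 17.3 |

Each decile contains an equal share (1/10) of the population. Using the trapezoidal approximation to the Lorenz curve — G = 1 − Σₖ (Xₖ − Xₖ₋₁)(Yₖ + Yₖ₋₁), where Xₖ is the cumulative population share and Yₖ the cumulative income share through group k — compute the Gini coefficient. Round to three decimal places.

0.335

Cumulative income shares Yₖ: 0.0290, 0.0610, 0.0940, 0.1270, 0.2210, 0.3250, 0.4860, 0.6540, 0.8270, 1.0000
Σ (Xₖ−Xₖ₋₁)(Yₖ+Yₖ₋₁) = (1/10)(0.0290+0.0000) + (1/10)(0.0610+0.0290) + (1/10)(0.0940+0.0610) + (1/10)(0.1270+0.0940) + (1/10)(0.2210+0.1270) + (1/10)(0.3250+0.2210) + (1/10)(0.4860+0.3250) + (1/10)(0.6540+0.4860) + (1/10)(0.8270+0.6540) + (1/10)(1.0000+0.8270)
  = 0.0029 + 0.0090 + 0.0155 + 0.0221 + 0.0348 + 0.0546 + 0.0811 + 0.1140 + 0.1481 + 0.1827 = 0.6648
G = 1 − 0.6648 = 0.3352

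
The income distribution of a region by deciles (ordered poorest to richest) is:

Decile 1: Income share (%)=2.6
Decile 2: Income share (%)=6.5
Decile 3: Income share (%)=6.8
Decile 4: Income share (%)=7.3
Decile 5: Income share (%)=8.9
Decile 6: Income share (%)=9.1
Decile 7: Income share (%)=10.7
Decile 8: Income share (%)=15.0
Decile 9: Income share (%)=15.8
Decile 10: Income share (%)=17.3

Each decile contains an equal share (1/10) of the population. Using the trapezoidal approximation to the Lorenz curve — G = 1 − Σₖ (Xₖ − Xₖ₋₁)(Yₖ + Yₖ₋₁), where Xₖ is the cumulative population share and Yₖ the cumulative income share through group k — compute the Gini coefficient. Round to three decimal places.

0.249

Cumulative income shares Yₖ: 0.0260, 0.0910, 0.1590, 0.2320, 0.3210, 0.4120, 0.5190, 0.6690, 0.8270, 1.0000
Σ (Xₖ−Xₖ₋₁)(Yₖ+Yₖ₋₁) = (1/10)(0.0260+0.0000) + (1/10)(0.0910+0.0260) + (1/10)(0.1590+0.0910) + (1/10)(0.2320+0.1590) + (1/10)(0.3210+0.2320) + (1/10)(0.4120+0.3210) + (1/10)(0.5190+0.4120) + (1/10)(0.6690+0.5190) + (1/10)(0.8270+0.6690) + (1/10)(1.0000+0.8270)
  = 0.0026 + 0.0117 + 0.0250 + 0.0391 + 0.0553 + 0.0733 + 0.0931 + 0.1188 + 0.1496 + 0.1827 = 0.7512
G = 1 − 0.7512 = 0.2488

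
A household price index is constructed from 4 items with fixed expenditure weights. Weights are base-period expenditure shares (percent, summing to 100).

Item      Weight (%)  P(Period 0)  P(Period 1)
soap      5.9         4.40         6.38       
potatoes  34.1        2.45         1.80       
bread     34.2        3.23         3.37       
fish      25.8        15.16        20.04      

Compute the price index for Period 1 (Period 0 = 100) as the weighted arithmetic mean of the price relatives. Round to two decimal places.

103.40

soap: 5.9 × (6.38/4.40) = 5.9 × 1.450000 = 8.5550
potatoes: 34.1 × (1.80/2.45) = 34.1 × 0.734694 = 25.0531
bread: 34.2 × (3.37/3.23) = 34.2 × 1.043344 = 35.6824
fish: 25.8 × (20.04/15.16) = 25.8 × 1.321900 = 34.1050
Index = Σ wᵢ·(p₁ᵢ/p₀ᵢ) = 8.5550 + 25.0531 + 35.6824 + 34.1050 = 103.3954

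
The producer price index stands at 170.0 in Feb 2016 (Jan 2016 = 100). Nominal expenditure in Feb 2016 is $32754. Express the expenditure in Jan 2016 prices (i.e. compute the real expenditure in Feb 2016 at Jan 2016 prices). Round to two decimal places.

Real = Nominal ÷ (Index/100) = 32754 ÷ (170.0/100)
     = 32754 ÷ 1.700 = 19267.0588

19267.06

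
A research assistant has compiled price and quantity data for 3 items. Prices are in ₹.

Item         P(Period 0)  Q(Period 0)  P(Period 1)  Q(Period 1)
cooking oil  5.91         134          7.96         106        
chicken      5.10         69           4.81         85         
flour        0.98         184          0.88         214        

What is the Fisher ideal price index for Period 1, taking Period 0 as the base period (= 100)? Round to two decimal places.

115.65

Laspeyres component (base-period weights):
ΣP(Period 1)Q(Period 0) = 7.96×134 + 4.81×69 + 0.88×184 = 1066.64 + 331.89 + 161.92 = 1560.45
ΣP(Period 0)Q(Period 0) = 5.91×134 + 5.10×69 + 0.98×184 = 791.94 + 351.9 + 180.32 = 1324.16
L = 1560.45 / 1324.16 × 100 = 117.8445
Paasche component (current-period weights):
ΣP(Period 1)Q(Period 1) = 7.96×106 + 4.81×85 + 0.88×214 = 843.76 + 408.85 + 188.32 = 1440.93
ΣP(Period 0)Q(Period 1) = 5.91×106 + 5.10×85 + 0.98×214 = 626.46 + 433.5 + 209.72 = 1269.68
P = 1440.93 / 1269.68 × 100 = 113.4877
Fisher = √(L × P) = √(117.8445 × 113.4877) = 115.6456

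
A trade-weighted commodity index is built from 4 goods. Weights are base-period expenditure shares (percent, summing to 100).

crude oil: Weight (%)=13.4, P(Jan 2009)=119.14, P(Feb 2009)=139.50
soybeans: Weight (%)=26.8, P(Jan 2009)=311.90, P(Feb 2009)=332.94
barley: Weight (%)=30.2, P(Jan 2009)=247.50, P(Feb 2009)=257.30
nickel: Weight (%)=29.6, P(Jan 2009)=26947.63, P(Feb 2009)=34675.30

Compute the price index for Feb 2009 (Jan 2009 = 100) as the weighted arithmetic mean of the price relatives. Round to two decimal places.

113.78

crude oil: 13.4 × (139.50/119.14) = 13.4 × 1.170891 = 15.6899
soybeans: 26.8 × (332.94/311.90) = 26.8 × 1.067458 = 28.6079
barley: 30.2 × (257.30/247.50) = 30.2 × 1.039596 = 31.3958
nickel: 29.6 × (34675.30/26947.63) = 29.6 × 1.286766 = 38.0883
Index = Σ wᵢ·(p₁ᵢ/p₀ᵢ) = 15.6899 + 28.6079 + 31.3958 + 38.0883 = 113.7819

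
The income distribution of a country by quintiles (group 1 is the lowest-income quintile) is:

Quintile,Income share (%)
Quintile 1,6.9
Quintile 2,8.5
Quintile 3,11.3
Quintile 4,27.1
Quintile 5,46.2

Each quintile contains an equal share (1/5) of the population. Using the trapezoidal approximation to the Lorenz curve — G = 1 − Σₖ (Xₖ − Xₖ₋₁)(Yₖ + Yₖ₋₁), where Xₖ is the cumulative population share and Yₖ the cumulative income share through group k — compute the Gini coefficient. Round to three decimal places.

Cumulative income shares Yₖ: 0.0690, 0.1540, 0.2670, 0.5380, 1.0000
Σ (Xₖ−Xₖ₋₁)(Yₖ+Yₖ₋₁) = (1/5)(0.0690+0.0000) + (1/5)(0.1540+0.0690) + (1/5)(0.2670+0.1540) + (1/5)(0.5380+0.2670) + (1/5)(1.0000+0.5380)
  = 0.0138 + 0.0446 + 0.0842 + 0.1610 + 0.3076 = 0.6112
G = 1 − 0.6112 = 0.3888

0.389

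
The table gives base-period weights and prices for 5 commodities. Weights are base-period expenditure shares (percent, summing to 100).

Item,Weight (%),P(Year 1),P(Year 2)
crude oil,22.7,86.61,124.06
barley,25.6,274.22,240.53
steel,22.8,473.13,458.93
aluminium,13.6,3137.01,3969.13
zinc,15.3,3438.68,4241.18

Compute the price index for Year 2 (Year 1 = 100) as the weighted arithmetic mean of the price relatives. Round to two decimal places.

113.16

crude oil: 22.7 × (124.06/86.61) = 22.7 × 1.432398 = 32.5154
barley: 25.6 × (240.53/274.22) = 25.6 × 0.877142 = 22.4548
steel: 22.8 × (458.93/473.13) = 22.8 × 0.969987 = 22.1157
aluminium: 13.6 × (3969.13/3137.01) = 13.6 × 1.265259 = 17.2075
zinc: 15.3 × (4241.18/3438.68) = 15.3 × 1.233374 = 18.8706
Index = Σ wᵢ·(p₁ᵢ/p₀ᵢ) = 32.5154 + 22.4548 + 22.1157 + 17.2075 + 18.8706 = 113.1641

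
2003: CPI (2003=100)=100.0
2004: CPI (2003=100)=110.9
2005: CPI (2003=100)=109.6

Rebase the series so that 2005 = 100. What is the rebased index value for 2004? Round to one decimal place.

101.2

Rebased(2004) = 110.9 / 109.6 × 100 = 101.1861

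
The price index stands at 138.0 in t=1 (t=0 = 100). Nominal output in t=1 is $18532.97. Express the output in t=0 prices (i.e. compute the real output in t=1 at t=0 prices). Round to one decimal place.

Real = Nominal ÷ (Index/100) = 18532.97 ÷ (138.0/100)
     = 18532.97 ÷ 1.380 = 13429.6884

13429.7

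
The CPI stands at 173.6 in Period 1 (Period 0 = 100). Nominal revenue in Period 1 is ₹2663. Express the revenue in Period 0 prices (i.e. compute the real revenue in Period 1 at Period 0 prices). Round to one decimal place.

1534.0

Real = Nominal ÷ (Index/100) = 2663 ÷ (173.6/100)
     = 2663 ÷ 1.736 = 1533.9862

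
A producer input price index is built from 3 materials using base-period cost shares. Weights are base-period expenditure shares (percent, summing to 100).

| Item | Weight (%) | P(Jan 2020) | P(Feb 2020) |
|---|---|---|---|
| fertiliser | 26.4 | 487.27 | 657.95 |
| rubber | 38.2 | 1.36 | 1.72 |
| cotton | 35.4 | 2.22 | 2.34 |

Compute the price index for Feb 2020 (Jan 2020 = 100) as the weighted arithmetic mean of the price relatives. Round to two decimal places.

121.27

fertiliser: 26.4 × (657.95/487.27) = 26.4 × 1.350278 = 35.6473
rubber: 38.2 × (1.72/1.36) = 38.2 × 1.264706 = 48.3118
cotton: 35.4 × (2.34/2.22) = 35.4 × 1.054054 = 37.3135
Index = Σ wᵢ·(p₁ᵢ/p₀ᵢ) = 35.6473 + 48.3118 + 37.3135 = 121.2726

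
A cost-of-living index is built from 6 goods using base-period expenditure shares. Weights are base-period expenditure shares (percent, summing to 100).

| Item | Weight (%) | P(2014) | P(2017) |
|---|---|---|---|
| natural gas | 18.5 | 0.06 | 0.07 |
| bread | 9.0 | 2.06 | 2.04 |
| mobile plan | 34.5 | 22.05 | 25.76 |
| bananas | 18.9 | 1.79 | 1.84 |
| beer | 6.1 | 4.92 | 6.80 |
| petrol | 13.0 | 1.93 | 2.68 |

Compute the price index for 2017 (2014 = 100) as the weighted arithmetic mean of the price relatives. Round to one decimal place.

natural gas: 18.5 × (0.07/0.06) = 18.5 × 1.166667 = 21.5833
bread: 9.0 × (2.04/2.06) = 9.0 × 0.990291 = 8.9126
mobile plan: 34.5 × (25.76/22.05) = 34.5 × 1.168254 = 40.3048
bananas: 18.9 × (1.84/1.79) = 18.9 × 1.027933 = 19.4279
beer: 6.1 × (6.80/4.92) = 6.1 × 1.382114 = 8.4309
petrol: 13.0 × (2.68/1.93) = 13.0 × 1.388601 = 18.0518
Index = Σ wᵢ·(p₁ᵢ/p₀ᵢ) = 21.5833 + 8.9126 + 40.3048 + 19.4279 + 8.4309 + 18.0518 = 116.7114

116.7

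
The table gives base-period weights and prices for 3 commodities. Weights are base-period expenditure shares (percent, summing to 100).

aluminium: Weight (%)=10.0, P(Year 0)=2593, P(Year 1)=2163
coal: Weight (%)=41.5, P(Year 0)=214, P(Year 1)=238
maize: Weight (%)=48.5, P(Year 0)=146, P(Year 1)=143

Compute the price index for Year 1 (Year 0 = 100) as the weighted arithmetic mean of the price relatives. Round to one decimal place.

aluminium: 10.0 × (2163/2593) = 10.0 × 0.834169 = 8.3417
coal: 41.5 × (238/214) = 41.5 × 1.112150 = 46.1542
maize: 48.5 × (143/146) = 48.5 × 0.979452 = 47.5034
Index = Σ wᵢ·(p₁ᵢ/p₀ᵢ) = 8.3417 + 46.1542 + 47.5034 = 101.9993

102.0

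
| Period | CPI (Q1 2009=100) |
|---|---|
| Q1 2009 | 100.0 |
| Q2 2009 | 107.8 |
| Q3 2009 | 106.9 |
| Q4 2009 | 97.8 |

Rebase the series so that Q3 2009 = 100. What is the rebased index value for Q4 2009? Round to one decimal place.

91.5

Rebased(Q4 2009) = 97.8 / 106.9 × 100 = 91.4874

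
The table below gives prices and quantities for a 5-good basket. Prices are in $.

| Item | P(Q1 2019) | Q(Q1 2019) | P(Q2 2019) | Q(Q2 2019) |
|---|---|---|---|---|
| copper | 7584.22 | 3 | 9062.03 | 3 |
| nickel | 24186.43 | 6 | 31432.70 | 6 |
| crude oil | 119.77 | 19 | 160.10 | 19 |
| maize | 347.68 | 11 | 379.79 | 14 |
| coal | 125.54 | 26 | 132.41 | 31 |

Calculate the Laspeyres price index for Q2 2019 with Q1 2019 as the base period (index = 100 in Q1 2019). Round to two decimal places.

Laspeyres price index uses base-period quantities as weights.
ΣP(Q2 2019)·Q(Q1 2019) = 9062.03×3 + 31432.70×6 + 160.10×19 + 379.79×11 + 132.41×26 = 27186.09 + 188596.2 + 3041.9 + 4177.69 + 3442.66 = 226444.54
ΣP(Q1 2019)·Q(Q1 2019) = 7584.22×3 + 24186.43×6 + 119.77×19 + 347.68×11 + 125.54×26 = 22752.66 + 145118.58 + 2275.63 + 3824.48 + 3264.04 = 177235.39
Index = 226444.54 / 177235.39 × 100 = 127.7649

127.76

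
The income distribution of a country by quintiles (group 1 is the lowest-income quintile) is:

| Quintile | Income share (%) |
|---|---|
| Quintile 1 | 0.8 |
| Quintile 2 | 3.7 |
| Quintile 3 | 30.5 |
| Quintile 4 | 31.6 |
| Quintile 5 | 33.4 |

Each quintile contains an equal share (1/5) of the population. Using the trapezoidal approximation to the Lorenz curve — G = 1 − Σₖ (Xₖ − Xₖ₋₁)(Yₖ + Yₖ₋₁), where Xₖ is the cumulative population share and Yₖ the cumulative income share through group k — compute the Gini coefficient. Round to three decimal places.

0.372

Cumulative income shares Yₖ: 0.0080, 0.0450, 0.3500, 0.6660, 1.0000
Σ (Xₖ−Xₖ₋₁)(Yₖ+Yₖ₋₁) = (1/5)(0.0080+0.0000) + (1/5)(0.0450+0.0080) + (1/5)(0.3500+0.0450) + (1/5)(0.6660+0.3500) + (1/5)(1.0000+0.6660)
  = 0.0016 + 0.0106 + 0.0790 + 0.2032 + 0.3332 = 0.6276
G = 1 − 0.6276 = 0.3724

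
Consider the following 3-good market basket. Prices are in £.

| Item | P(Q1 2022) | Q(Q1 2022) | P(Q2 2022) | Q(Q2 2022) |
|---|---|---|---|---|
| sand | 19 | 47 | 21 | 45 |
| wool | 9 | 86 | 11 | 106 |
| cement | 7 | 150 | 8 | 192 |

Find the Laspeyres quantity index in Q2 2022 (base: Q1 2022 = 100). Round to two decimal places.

Laspeyres quantity index uses base-period prices as weights.
ΣP(Q1 2022)·Q(Q2 2022) = 19×45 + 9×106 + 7×192 = 855 + 954 + 1344 = 3153
ΣP(Q1 2022)·Q(Q1 2022) = 19×47 + 9×86 + 7×150 = 893 + 774 + 1050 = 2717
Index = 3153 / 2717 × 100 = 116.0471

116.05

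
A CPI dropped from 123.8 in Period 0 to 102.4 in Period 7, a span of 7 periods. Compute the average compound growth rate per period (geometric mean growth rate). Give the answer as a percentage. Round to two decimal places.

-2.67%

Growth factor = (102.4/123.8)^(1/7) = (0.827141)^(1/7) = 0.973253
Growth rate = 0.973253 − 1 = -0.026747 = -2.6747%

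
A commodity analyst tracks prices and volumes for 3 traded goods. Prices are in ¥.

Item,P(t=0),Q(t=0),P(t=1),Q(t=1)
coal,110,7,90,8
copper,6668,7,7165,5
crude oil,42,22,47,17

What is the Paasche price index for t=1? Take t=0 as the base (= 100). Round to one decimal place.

106.9

Paasche price index uses current-period quantities as weights.
ΣP(t=1)·Q(t=1) = 90×8 + 7165×5 + 47×17 = 720 + 35825 + 799 = 37344
ΣP(t=0)·Q(t=1) = 110×8 + 6668×5 + 42×17 = 880 + 33340 + 714 = 34934
Index = 37344 / 34934 × 100 = 106.8987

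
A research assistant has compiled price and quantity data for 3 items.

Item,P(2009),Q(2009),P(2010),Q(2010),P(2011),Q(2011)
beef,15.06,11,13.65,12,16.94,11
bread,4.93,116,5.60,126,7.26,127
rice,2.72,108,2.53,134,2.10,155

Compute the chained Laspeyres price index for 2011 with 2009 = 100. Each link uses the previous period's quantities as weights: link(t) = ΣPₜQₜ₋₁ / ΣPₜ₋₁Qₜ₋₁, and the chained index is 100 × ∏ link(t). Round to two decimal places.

120.49

Link 2009→2010:
ΣP(2010)Q(2009) = 13.65×11 + 5.60×116 + 2.53×108 = 150.15 + 649.6 + 273.24 = 1072.99
ΣP(2009)Q(2009) = 15.06×11 + 4.93×116 + 2.72×108 = 165.66 + 571.88 + 293.76 = 1031.3
link = 1072.99/1031.3 = 1.040425
Link 2010→2011:
ΣP(2011)Q(2010) = 16.94×12 + 7.26×126 + 2.10×134 = 203.28 + 914.76 + 281.4 = 1399.44
ΣP(2010)Q(2010) = 13.65×12 + 5.60×126 + 2.53×134 = 163.8 + 705.6 + 339.02 = 1208.42
link = 1399.44/1208.42 = 1.158074
Chained index = 100 × 1.040425 × 1.158074 = 120.4889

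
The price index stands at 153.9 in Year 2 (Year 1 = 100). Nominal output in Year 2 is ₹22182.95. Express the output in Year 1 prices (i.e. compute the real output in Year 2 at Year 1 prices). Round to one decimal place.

Real = Nominal ÷ (Index/100) = 22182.95 ÷ (153.9/100)
     = 22182.95 ÷ 1.539 = 14413.8726

14413.9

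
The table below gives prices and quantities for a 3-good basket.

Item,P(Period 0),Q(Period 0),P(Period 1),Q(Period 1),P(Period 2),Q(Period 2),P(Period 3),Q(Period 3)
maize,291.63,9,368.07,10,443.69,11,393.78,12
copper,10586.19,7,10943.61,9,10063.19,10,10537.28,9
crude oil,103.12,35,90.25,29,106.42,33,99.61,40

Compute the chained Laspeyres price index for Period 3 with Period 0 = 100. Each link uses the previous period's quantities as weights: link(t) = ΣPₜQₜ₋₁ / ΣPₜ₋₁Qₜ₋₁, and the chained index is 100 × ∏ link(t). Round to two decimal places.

100.32

Link Period 0→Period 1:
ΣP(Period 1)Q(Period 0) = 368.07×9 + 10943.61×7 + 90.25×35 = 3312.63 + 76605.27 + 3158.75 = 83076.65
ΣP(Period 0)Q(Period 0) = 291.63×9 + 10586.19×7 + 103.12×35 = 2624.67 + 74103.33 + 3609.2 = 80337.2
link = 83076.65/80337.2 = 1.034099
Link Period 1→Period 2:
ΣP(Period 2)Q(Period 1) = 443.69×10 + 10063.19×9 + 106.42×29 = 4436.9 + 90568.71 + 3086.18 = 98091.79
ΣP(Period 1)Q(Period 1) = 368.07×10 + 10943.61×9 + 90.25×29 = 3680.7 + 98492.49 + 2617.25 = 104790.44
link = 98091.79/104790.44 = 0.936076
Link Period 2→Period 3:
ΣP(Period 3)Q(Period 2) = 393.78×11 + 10537.28×10 + 99.61×33 = 4331.58 + 105372.8 + 3287.13 = 112991.51
ΣP(Period 2)Q(Period 2) = 443.69×11 + 10063.19×10 + 106.42×33 = 4880.59 + 100631.9 + 3511.86 = 109024.35
link = 112991.51/109024.35 = 1.036388
Chained index = 100 × 1.034099 × 0.936076 × 1.036388 = 100.3219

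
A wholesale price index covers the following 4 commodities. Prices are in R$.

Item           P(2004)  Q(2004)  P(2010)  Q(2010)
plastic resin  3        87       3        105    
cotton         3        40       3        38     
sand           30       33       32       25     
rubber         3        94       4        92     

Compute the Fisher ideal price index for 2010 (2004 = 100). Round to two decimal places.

109.72

Laspeyres component (base-period weights):
ΣP(2010)Q(2004) = 3×87 + 3×40 + 32×33 + 4×94 = 261 + 120 + 1056 + 376 = 1813
ΣP(2004)Q(2004) = 3×87 + 3×40 + 30×33 + 3×94 = 261 + 120 + 990 + 282 = 1653
L = 1813 / 1653 × 100 = 109.6794
Paasche component (current-period weights):
ΣP(2010)Q(2010) = 3×105 + 3×38 + 32×25 + 4×92 = 315 + 114 + 800 + 368 = 1597
ΣP(2004)Q(2010) = 3×105 + 3×38 + 30×25 + 3×92 = 315 + 114 + 750 + 276 = 1455
P = 1597 / 1455 × 100 = 109.7595
Fisher = √(L × P) = √(109.6794 × 109.7595) = 109.7194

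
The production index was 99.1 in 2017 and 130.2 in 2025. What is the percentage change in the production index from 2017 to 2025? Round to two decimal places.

Change = (130.2 − 99.1) / 99.1 × 100
       = 31.1 / 99.1 × 100 = 31.3824%

31.38%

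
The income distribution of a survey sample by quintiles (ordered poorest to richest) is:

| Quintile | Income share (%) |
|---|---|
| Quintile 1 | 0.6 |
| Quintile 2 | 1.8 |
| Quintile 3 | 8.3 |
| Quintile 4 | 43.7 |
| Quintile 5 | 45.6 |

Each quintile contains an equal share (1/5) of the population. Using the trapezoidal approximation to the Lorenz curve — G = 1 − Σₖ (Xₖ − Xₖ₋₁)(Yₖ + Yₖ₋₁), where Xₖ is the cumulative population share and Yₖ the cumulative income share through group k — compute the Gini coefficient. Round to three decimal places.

Cumulative income shares Yₖ: 0.0060, 0.0240, 0.1070, 0.5440, 1.0000
Σ (Xₖ−Xₖ₋₁)(Yₖ+Yₖ₋₁) = (1/5)(0.0060+0.0000) + (1/5)(0.0240+0.0060) + (1/5)(0.1070+0.0240) + (1/5)(0.5440+0.1070) + (1/5)(1.0000+0.5440)
  = 0.0012 + 0.0060 + 0.0262 + 0.1302 + 0.3088 = 0.4724
G = 1 − 0.4724 = 0.5276

0.528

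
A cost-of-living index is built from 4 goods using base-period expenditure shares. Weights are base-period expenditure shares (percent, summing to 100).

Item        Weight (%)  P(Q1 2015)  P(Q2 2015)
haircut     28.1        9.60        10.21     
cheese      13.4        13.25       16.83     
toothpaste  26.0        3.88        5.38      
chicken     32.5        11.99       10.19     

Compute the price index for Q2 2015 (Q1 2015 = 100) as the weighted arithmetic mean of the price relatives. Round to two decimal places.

110.58

haircut: 28.1 × (10.21/9.60) = 28.1 × 1.063542 = 29.8855
cheese: 13.4 × (16.83/13.25) = 13.4 × 1.270189 = 17.0205
toothpaste: 26.0 × (5.38/3.88) = 26.0 × 1.386598 = 36.0515
chicken: 32.5 × (10.19/11.99) = 32.5 × 0.849875 = 27.6209
Index = Σ wᵢ·(p₁ᵢ/p₀ᵢ) = 29.8855 + 17.0205 + 36.0515 + 27.6209 = 110.5785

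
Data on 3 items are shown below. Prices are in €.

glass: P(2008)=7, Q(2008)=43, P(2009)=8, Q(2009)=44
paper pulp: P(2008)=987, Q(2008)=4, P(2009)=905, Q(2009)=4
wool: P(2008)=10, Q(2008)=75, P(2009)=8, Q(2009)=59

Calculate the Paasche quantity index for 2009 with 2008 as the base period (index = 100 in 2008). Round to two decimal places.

97.37

Paasche quantity index uses current-period prices as weights.
ΣP(2009)·Q(2009) = 8×44 + 905×4 + 8×59 = 352 + 3620 + 472 = 4444
ΣP(2009)·Q(2008) = 8×43 + 905×4 + 8×75 = 344 + 3620 + 600 = 4564
Index = 4444 / 4564 × 100 = 97.3707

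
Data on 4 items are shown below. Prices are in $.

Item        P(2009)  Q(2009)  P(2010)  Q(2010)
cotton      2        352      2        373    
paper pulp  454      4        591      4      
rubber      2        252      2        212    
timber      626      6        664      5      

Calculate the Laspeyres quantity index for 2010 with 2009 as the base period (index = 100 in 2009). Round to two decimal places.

90.21

Laspeyres quantity index uses base-period prices as weights.
ΣP(2009)·Q(2010) = 2×373 + 454×4 + 2×212 + 626×5 = 746 + 1816 + 424 + 3130 = 6116
ΣP(2009)·Q(2009) = 2×352 + 454×4 + 2×252 + 626×6 = 704 + 1816 + 504 + 3756 = 6780
Index = 6116 / 6780 × 100 = 90.2065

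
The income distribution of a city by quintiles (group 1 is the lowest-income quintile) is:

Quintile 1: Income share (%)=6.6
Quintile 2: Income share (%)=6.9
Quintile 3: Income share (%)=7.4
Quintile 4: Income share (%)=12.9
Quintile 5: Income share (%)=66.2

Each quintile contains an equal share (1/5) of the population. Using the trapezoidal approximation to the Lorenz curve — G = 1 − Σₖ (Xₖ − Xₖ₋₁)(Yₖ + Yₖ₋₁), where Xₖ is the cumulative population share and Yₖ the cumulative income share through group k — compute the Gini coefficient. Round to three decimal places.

Cumulative income shares Yₖ: 0.0660, 0.1350, 0.2090, 0.3380, 1.0000
Σ (Xₖ−Xₖ₋₁)(Yₖ+Yₖ₋₁) = (1/5)(0.0660+0.0000) + (1/5)(0.1350+0.0660) + (1/5)(0.2090+0.1350) + (1/5)(0.3380+0.2090) + (1/5)(1.0000+0.3380)
  = 0.0132 + 0.0402 + 0.0688 + 0.1094 + 0.2676 = 0.4992
G = 1 − 0.4992 = 0.5008

0.501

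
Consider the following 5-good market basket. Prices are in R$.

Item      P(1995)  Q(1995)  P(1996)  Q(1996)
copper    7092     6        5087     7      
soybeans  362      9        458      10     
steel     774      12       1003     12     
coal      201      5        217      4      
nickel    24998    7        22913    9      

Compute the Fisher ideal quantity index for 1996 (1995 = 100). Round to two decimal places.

124.67

Laspeyres component (base-period weights):
ΣP(1995)Q(1996) = 7092×7 + 362×10 + 774×12 + 201×4 + 24998×9 = 49644 + 3620 + 9288 + 804 + 224982 = 288338
ΣP(1995)Q(1995) = 7092×6 + 362×9 + 774×12 + 201×5 + 24998×7 = 42552 + 3258 + 9288 + 1005 + 174986 = 231089
L = 288338 / 231089 × 100 = 124.7736
Paasche component (current-period weights):
ΣP(1996)Q(1996) = 5087×7 + 458×10 + 1003×12 + 217×4 + 22913×9 = 35609 + 4580 + 12036 + 868 + 206217 = 259310
ΣP(1996)Q(1995) = 5087×6 + 458×9 + 1003×12 + 217×5 + 22913×7 = 30522 + 4122 + 12036 + 1085 + 160391 = 208156
P = 259310 / 208156 × 100 = 124.5748
Fisher = √(L × P) = √(124.7736 × 124.5748) = 124.6742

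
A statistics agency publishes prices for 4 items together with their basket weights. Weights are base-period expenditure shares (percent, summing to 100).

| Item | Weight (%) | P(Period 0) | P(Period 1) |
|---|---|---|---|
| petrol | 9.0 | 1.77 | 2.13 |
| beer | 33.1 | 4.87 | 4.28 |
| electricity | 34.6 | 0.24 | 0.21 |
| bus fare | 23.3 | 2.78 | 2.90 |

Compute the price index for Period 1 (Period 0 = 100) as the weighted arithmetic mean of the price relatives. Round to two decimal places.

94.50

petrol: 9.0 × (2.13/1.77) = 9.0 × 1.203390 = 10.8305
beer: 33.1 × (4.28/4.87) = 33.1 × 0.878850 = 29.0899
electricity: 34.6 × (0.21/0.24) = 34.6 × 0.875000 = 30.2750
bus fare: 23.3 × (2.90/2.78) = 23.3 × 1.043165 = 24.3058
Index = Σ wᵢ·(p₁ᵢ/p₀ᵢ) = 10.8305 + 29.0899 + 30.2750 + 24.3058 = 94.5012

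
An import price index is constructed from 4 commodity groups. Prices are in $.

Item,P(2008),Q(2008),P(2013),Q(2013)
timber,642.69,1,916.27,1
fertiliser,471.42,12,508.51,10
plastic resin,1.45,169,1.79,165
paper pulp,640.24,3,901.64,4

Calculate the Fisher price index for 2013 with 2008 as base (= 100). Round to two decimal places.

119.91

Laspeyres component (base-period weights):
ΣP(2013)Q(2008) = 916.27×1 + 508.51×12 + 1.79×169 + 901.64×3 = 916.27 + 6102.12 + 302.51 + 2704.92 = 10025.82
ΣP(2008)Q(2008) = 642.69×1 + 471.42×12 + 1.45×169 + 640.24×3 = 642.69 + 5657.04 + 245.05 + 1920.72 = 8465.5
L = 10025.82 / 8465.5 × 100 = 118.4315
Paasche component (current-period weights):
ΣP(2013)Q(2013) = 916.27×1 + 508.51×10 + 1.79×165 + 901.64×4 = 916.27 + 5085.1 + 295.35 + 3606.56 = 9903.28
ΣP(2008)Q(2013) = 642.69×1 + 471.42×10 + 1.45×165 + 640.24×4 = 642.69 + 4714.2 + 239.25 + 2560.96 = 8157.1
P = 9903.28 / 8157.1 × 100 = 121.4069
Fisher = √(L × P) = √(118.4315 × 121.4069) = 119.9100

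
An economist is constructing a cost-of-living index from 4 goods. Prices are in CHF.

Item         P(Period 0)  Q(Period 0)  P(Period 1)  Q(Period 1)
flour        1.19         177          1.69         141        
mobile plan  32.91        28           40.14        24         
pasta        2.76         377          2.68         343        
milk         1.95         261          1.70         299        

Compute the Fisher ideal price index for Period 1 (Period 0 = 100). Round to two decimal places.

106.49

Laspeyres component (base-period weights):
ΣP(Period 1)Q(Period 0) = 1.69×177 + 40.14×28 + 2.68×377 + 1.70×261 = 299.13 + 1123.92 + 1010.36 + 443.7 = 2877.11
ΣP(Period 0)Q(Period 0) = 1.19×177 + 32.91×28 + 2.76×377 + 1.95×261 = 210.63 + 921.48 + 1040.52 + 508.95 = 2681.58
L = 2877.11 / 2681.58 × 100 = 107.2916
Paasche component (current-period weights):
ΣP(Period 1)Q(Period 1) = 1.69×141 + 40.14×24 + 2.68×343 + 1.70×299 = 238.29 + 963.36 + 919.24 + 508.3 = 2629.19
ΣP(Period 0)Q(Period 1) = 1.19×141 + 32.91×24 + 2.76×343 + 1.95×299 = 167.79 + 789.84 + 946.68 + 583.05 = 2487.36
P = 2629.19 / 2487.36 × 100 = 105.7020
Fisher = √(L × P) = √(107.2916 × 105.7020) = 106.4938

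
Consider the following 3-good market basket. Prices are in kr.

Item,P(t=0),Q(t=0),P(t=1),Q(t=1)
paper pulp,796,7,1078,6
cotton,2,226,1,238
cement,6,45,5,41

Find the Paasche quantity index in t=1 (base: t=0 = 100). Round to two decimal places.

Paasche quantity index uses current-period prices as weights.
ΣP(t=1)·Q(t=1) = 1078×6 + 1×238 + 5×41 = 6468 + 238 + 205 = 6911
ΣP(t=1)·Q(t=0) = 1078×7 + 1×226 + 5×45 = 7546 + 226 + 225 = 7997
Index = 6911 / 7997 × 100 = 86.4199

86.42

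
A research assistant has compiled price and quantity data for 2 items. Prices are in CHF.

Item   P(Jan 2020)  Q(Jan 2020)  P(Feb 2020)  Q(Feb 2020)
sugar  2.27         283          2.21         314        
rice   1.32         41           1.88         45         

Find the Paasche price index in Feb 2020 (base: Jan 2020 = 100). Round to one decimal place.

Paasche price index uses current-period quantities as weights.
ΣP(Feb 2020)·Q(Feb 2020) = 2.21×314 + 1.88×45 = 693.94 + 84.6 = 778.54
ΣP(Jan 2020)·Q(Feb 2020) = 2.27×314 + 1.32×45 = 712.78 + 59.4 = 772.18
Index = 778.54 / 772.18 × 100 = 100.8236

100.8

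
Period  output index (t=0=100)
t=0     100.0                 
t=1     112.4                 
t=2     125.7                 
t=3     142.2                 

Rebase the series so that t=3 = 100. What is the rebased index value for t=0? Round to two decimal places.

70.32

Rebased(t=0) = 100.0 / 142.2 × 100 = 70.3235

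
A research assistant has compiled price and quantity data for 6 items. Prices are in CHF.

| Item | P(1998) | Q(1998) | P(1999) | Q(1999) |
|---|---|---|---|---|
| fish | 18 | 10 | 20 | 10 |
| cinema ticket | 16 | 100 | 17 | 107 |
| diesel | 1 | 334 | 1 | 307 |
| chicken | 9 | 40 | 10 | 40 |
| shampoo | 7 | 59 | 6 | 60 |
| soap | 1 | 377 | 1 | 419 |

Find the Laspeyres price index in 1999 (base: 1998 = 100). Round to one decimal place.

103.1

Laspeyres price index uses base-period quantities as weights.
ΣP(1999)·Q(1998) = 20×10 + 17×100 + 1×334 + 10×40 + 6×59 + 1×377 = 200 + 1700 + 334 + 400 + 354 + 377 = 3365
ΣP(1998)·Q(1998) = 18×10 + 16×100 + 1×334 + 9×40 + 7×59 + 1×377 = 180 + 1600 + 334 + 360 + 413 + 377 = 3264
Index = 3365 / 3264 × 100 = 103.0944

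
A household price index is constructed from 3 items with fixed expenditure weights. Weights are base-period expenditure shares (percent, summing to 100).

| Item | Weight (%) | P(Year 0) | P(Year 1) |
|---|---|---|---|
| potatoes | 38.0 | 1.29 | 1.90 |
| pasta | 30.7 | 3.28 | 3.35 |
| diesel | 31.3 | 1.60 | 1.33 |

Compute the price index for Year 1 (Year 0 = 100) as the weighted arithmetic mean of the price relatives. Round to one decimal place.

113.3

potatoes: 38.0 × (1.90/1.29) = 38.0 × 1.472868 = 55.9690
pasta: 30.7 × (3.35/3.28) = 30.7 × 1.021341 = 31.3552
diesel: 31.3 × (1.33/1.60) = 31.3 × 0.831250 = 26.0181
Index = Σ wᵢ·(p₁ᵢ/p₀ᵢ) = 55.9690 + 31.3552 + 26.0181 = 113.3423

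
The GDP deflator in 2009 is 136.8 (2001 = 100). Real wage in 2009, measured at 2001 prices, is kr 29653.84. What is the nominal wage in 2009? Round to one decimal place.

Nominal = Real × (Index/100) = 29653.84 × (136.8/100)
        = 29653.84 × 1.368 = 40566.4531

40566.5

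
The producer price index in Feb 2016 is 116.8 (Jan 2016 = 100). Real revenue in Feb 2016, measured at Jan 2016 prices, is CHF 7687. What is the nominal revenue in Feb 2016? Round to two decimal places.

8978.42

Nominal = Real × (Index/100) = 7687 × (116.8/100)
        = 7687 × 1.168 = 8978.4160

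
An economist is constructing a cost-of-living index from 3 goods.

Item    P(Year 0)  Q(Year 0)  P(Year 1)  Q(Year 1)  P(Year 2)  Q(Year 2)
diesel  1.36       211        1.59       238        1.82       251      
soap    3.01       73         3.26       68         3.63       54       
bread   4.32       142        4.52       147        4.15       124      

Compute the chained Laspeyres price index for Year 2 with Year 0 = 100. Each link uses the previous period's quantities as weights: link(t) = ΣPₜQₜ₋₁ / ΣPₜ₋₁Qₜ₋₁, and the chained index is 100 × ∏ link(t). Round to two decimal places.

Link Year 0→Year 1:
ΣP(Year 1)Q(Year 0) = 1.59×211 + 3.26×73 + 4.52×142 = 335.49 + 237.98 + 641.84 = 1215.31
ΣP(Year 0)Q(Year 0) = 1.36×211 + 3.01×73 + 4.32×142 = 286.96 + 219.73 + 613.44 = 1120.13
link = 1215.31/1120.13 = 1.084972
Link Year 1→Year 2:
ΣP(Year 2)Q(Year 1) = 1.82×238 + 3.63×68 + 4.15×147 = 433.16 + 246.84 + 610.05 = 1290.05
ΣP(Year 1)Q(Year 1) = 1.59×238 + 3.26×68 + 4.52×147 = 378.42 + 221.68 + 664.44 = 1264.54
link = 1290.05/1264.54 = 1.020173
Chained index = 100 × 1.084972 × 1.020173 = 110.6860

110.69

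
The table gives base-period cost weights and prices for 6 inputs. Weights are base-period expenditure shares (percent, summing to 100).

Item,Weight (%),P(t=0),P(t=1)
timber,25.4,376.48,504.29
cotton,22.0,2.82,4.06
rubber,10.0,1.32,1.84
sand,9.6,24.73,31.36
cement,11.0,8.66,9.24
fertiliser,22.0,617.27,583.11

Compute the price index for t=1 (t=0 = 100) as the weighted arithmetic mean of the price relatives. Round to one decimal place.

timber: 25.4 × (504.29/376.48) = 25.4 × 1.339487 = 34.0230
cotton: 22.0 × (4.06/2.82) = 22.0 × 1.439716 = 31.6738
rubber: 10.0 × (1.84/1.32) = 10.0 × 1.393939 = 13.9394
sand: 9.6 × (31.36/24.73) = 9.6 × 1.268095 = 12.1737
cement: 11.0 × (9.24/8.66) = 11.0 × 1.066975 = 11.7367
fertiliser: 22.0 × (583.11/617.27) = 22.0 × 0.944660 = 20.7825
Index = Σ wᵢ·(p₁ᵢ/p₀ᵢ) = 34.0230 + 31.6738 + 13.9394 + 12.1737 + 11.7367 + 20.7825 = 124.3291

124.3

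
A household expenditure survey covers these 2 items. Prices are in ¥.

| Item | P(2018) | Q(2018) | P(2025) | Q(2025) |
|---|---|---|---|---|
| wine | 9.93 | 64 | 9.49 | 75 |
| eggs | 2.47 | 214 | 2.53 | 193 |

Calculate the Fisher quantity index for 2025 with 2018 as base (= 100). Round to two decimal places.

Laspeyres component (base-period weights):
ΣP(2018)Q(2025) = 9.93×75 + 2.47×193 = 744.75 + 476.71 = 1221.46
ΣP(2018)Q(2018) = 9.93×64 + 2.47×214 = 635.52 + 528.58 = 1164.1
L = 1221.46 / 1164.1 × 100 = 104.9274
Paasche component (current-period weights):
ΣP(2025)Q(2025) = 9.49×75 + 2.53×193 = 711.75 + 488.29 = 1200.04
ΣP(2025)Q(2018) = 9.49×64 + 2.53×214 = 607.36 + 541.42 = 1148.78
P = 1200.04 / 1148.78 × 100 = 104.4621
Fisher = √(L × P) = √(104.9274 × 104.4621) = 104.6945

104.69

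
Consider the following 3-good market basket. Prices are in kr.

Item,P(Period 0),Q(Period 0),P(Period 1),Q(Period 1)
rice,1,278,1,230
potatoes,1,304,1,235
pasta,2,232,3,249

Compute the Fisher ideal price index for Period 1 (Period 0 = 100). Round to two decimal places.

Laspeyres component (base-period weights):
ΣP(Period 1)Q(Period 0) = 1×278 + 1×304 + 3×232 = 278 + 304 + 696 = 1278
ΣP(Period 0)Q(Period 0) = 1×278 + 1×304 + 2×232 = 278 + 304 + 464 = 1046
L = 1278 / 1046 × 100 = 122.1797
Paasche component (current-period weights):
ΣP(Period 1)Q(Period 1) = 1×230 + 1×235 + 3×249 = 230 + 235 + 747 = 1212
ΣP(Period 0)Q(Period 1) = 1×230 + 1×235 + 2×249 = 230 + 235 + 498 = 963
P = 1212 / 963 × 100 = 125.8567
Fisher = √(L × P) = √(122.1797 × 125.8567) = 124.0046

124.00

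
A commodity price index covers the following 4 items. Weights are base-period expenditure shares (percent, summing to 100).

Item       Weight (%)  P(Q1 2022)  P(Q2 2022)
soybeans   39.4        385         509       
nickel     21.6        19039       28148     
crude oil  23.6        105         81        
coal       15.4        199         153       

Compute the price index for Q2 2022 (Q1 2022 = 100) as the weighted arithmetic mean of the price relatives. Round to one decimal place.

114.1

soybeans: 39.4 × (509/385) = 39.4 × 1.322078 = 52.0899
nickel: 21.6 × (28148/19039) = 21.6 × 1.478439 = 31.9343
crude oil: 23.6 × (81/105) = 23.6 × 0.771429 = 18.2057
coal: 15.4 × (153/199) = 15.4 × 0.768844 = 11.8402
Index = Σ wᵢ·(p₁ᵢ/p₀ᵢ) = 52.0899 + 31.9343 + 18.2057 + 11.8402 = 114.0701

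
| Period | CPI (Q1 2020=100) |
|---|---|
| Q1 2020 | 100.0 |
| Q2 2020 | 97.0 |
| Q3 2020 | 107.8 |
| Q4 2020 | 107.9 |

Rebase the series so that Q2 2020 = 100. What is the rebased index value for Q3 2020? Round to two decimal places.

111.13

Rebased(Q3 2020) = 107.8 / 97.0 × 100 = 111.1340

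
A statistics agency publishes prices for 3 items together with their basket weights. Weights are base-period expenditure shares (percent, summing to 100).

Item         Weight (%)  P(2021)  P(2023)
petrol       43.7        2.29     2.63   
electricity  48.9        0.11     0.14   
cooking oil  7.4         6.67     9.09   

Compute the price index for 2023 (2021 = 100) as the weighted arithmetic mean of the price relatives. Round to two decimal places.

122.51

petrol: 43.7 × (2.63/2.29) = 43.7 × 1.148472 = 50.1882
electricity: 48.9 × (0.14/0.11) = 48.9 × 1.272727 = 62.2364
cooking oil: 7.4 × (9.09/6.67) = 7.4 × 1.362819 = 10.0849
Index = Σ wᵢ·(p₁ᵢ/p₀ᵢ) = 50.1882 + 62.2364 + 10.0849 = 122.5094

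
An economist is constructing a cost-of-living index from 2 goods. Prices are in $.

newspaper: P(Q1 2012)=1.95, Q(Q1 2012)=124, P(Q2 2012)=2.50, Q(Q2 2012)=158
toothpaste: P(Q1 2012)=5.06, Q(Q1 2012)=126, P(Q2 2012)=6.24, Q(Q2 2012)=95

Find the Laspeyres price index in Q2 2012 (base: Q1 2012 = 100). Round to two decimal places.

Laspeyres price index uses base-period quantities as weights.
ΣP(Q2 2012)·Q(Q1 2012) = 2.50×124 + 6.24×126 = 310 + 786.24 = 1096.24
ΣP(Q1 2012)·Q(Q1 2012) = 1.95×124 + 5.06×126 = 241.8 + 637.56 = 879.36
Index = 1096.24 / 879.36 × 100 = 124.6634

124.66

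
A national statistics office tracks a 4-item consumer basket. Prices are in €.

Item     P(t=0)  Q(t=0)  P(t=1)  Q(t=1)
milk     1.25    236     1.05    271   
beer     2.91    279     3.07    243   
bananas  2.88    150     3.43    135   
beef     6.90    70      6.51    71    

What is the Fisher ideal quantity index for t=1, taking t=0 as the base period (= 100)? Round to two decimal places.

Laspeyres component (base-period weights):
ΣP(t=0)Q(t=1) = 1.25×271 + 2.91×243 + 2.88×135 + 6.90×71 = 338.75 + 707.13 + 388.8 + 489.9 = 1924.58
ΣP(t=0)Q(t=0) = 1.25×236 + 2.91×279 + 2.88×150 + 6.90×70 = 295 + 811.89 + 432 + 483 = 2021.89
L = 1924.58 / 2021.89 × 100 = 95.1872
Paasche component (current-period weights):
ΣP(t=1)Q(t=1) = 1.05×271 + 3.07×243 + 3.43×135 + 6.51×71 = 284.55 + 746.01 + 463.05 + 462.21 = 1955.82
ΣP(t=1)Q(t=0) = 1.05×236 + 3.07×279 + 3.43×150 + 6.51×70 = 247.8 + 856.53 + 514.5 + 455.7 = 2074.53
P = 1955.82 / 2074.53 × 100 = 94.2777
Fisher = √(L × P) = √(95.1872 × 94.2777) = 94.7314

94.73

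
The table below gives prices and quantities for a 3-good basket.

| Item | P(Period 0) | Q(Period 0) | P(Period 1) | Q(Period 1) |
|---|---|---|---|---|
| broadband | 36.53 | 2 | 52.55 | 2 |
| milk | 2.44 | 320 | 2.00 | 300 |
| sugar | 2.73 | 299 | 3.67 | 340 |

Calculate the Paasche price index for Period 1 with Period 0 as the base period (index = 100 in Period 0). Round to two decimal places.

112.67

Paasche price index uses current-period quantities as weights.
ΣP(Period 1)·Q(Period 1) = 52.55×2 + 2.00×300 + 3.67×340 = 105.1 + 600 + 1247.8 = 1952.9
ΣP(Period 0)·Q(Period 1) = 36.53×2 + 2.44×300 + 2.73×340 = 73.06 + 732 + 928.2 = 1733.26
Index = 1952.9 / 1733.26 × 100 = 112.6721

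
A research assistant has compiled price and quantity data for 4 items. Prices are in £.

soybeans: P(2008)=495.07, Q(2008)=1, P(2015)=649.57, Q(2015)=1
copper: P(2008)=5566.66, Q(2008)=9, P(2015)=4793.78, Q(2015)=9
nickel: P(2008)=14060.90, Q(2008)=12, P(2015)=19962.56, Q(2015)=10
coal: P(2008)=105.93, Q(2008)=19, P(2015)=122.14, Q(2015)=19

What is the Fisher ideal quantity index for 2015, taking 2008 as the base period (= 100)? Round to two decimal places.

86.66

Laspeyres component (base-period weights):
ΣP(2008)Q(2015) = 495.07×1 + 5566.66×9 + 14060.90×10 + 105.93×19 = 495.07 + 50099.94 + 140609 + 2012.67 = 193216.68
ΣP(2008)Q(2008) = 495.07×1 + 5566.66×9 + 14060.90×12 + 105.93×19 = 495.07 + 50099.94 + 168730.8 + 2012.67 = 221338.48
L = 193216.68 / 221338.48 × 100 = 87.2947
Paasche component (current-period weights):
ΣP(2015)Q(2015) = 649.57×1 + 4793.78×9 + 19962.56×10 + 122.14×19 = 649.57 + 43144.02 + 199625.6 + 2320.66 = 245739.85
ΣP(2015)Q(2008) = 649.57×1 + 4793.78×9 + 19962.56×12 + 122.14×19 = 649.57 + 43144.02 + 239550.72 + 2320.66 = 285664.97
P = 245739.85 / 285664.97 × 100 = 86.0238
Fisher = √(L × P) = √(87.2947 × 86.0238) = 86.6569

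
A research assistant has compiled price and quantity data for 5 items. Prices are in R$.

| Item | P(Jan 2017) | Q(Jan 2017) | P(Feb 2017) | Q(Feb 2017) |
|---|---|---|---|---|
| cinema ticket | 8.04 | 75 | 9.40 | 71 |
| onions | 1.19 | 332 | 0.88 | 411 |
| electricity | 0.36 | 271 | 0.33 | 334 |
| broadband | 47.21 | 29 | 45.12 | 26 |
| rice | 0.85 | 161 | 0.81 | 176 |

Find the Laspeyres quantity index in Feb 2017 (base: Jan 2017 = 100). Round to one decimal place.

Laspeyres quantity index uses base-period prices as weights.
ΣP(Jan 2017)·Q(Feb 2017) = 8.04×71 + 1.19×411 + 0.36×334 + 47.21×26 + 0.85×176 = 570.84 + 489.09 + 120.24 + 1227.46 + 149.6 = 2557.23
ΣP(Jan 2017)·Q(Jan 2017) = 8.04×75 + 1.19×332 + 0.36×271 + 47.21×29 + 0.85×161 = 603 + 395.08 + 97.56 + 1369.09 + 136.85 = 2601.58
Index = 2557.23 / 2601.58 × 100 = 98.2953

98.3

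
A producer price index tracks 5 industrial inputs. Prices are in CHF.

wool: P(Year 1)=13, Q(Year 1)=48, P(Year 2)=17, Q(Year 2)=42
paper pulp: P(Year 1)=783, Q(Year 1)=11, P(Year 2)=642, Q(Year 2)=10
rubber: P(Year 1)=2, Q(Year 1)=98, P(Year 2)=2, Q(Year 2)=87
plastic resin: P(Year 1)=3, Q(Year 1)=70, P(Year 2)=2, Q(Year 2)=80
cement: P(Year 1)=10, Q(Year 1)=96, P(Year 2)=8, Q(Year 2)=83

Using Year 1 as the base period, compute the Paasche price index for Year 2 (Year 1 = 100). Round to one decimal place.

Paasche price index uses current-period quantities as weights.
ΣP(Year 2)·Q(Year 2) = 17×42 + 642×10 + 2×87 + 2×80 + 8×83 = 714 + 6420 + 174 + 160 + 664 = 8132
ΣP(Year 1)·Q(Year 2) = 13×42 + 783×10 + 2×87 + 3×80 + 10×83 = 546 + 7830 + 174 + 240 + 830 = 9620
Index = 8132 / 9620 × 100 = 84.5322

84.5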